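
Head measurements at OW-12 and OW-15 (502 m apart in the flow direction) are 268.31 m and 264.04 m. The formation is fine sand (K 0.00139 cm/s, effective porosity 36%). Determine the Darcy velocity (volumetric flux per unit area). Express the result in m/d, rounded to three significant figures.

Hydraulic gradient i = (268.31 − 264.04) / 502 = 4.27 / 502 = 0.008506
K = 0.00139 cm/s × 864 = 1.201 m/d
Darcy flux q = K·i = 1.201 × 0.008506 = 0.01022 m/d

0.0102 m/d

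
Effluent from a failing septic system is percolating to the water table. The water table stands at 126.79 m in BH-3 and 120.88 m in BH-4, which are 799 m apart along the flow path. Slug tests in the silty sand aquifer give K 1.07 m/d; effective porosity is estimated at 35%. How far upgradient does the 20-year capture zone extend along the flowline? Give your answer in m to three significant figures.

Hydraulic gradient i = (126.79 − 120.88) / 799 = 5.91 / 799 = 0.007397
Specific discharge q = 1.07 × 0.007397 = 0.007915 m/d
v_s = q/n_e = 0.007915/0.35 = 0.02261 m/d
T = 20 yr × 365 = 7300 d
L = v × T = 0.02261 × 7300 = 165.1 m

165 m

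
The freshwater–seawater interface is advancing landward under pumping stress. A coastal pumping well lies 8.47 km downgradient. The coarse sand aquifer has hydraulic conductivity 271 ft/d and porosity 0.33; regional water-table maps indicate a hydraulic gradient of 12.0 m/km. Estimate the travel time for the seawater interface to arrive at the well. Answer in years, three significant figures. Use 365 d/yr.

7.73 years

K = 271 ft/d × 0.3048 = 82.60 m/d
q = Ki = 82.60 × 0.012 = 0.9912 m/d
Average linear velocity = 0.9912 / 0.33 = 3.004 m/d
L = 8.47 km = 8470 m
t = L / v = 8470 / 3.004 = 2820 d
   = 2820 / 365 = 7.73 yr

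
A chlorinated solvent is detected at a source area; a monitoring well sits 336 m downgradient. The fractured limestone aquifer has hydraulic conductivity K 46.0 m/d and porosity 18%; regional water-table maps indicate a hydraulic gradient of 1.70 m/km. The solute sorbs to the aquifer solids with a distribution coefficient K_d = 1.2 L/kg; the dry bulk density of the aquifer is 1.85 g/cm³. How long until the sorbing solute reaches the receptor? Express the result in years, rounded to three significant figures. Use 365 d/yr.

Darcy flux q = K·i = 46.0 × 0.0017 = 0.07820 m/d
v = Ki/n = 46.0·0.0017/0.18 = 0.4344 m/d
Retardation R = 1 + ρ_b·K_d/n = 1 + 1.85×1.2/0.18 = 13.33
Contaminant velocity v_c = v/R = 0.4344/13.33 = 0.03258 m/d
t = L/v_c = 336/0.03258 = 10310 d
   = 10310/365 = 28.3 yr

28.3 years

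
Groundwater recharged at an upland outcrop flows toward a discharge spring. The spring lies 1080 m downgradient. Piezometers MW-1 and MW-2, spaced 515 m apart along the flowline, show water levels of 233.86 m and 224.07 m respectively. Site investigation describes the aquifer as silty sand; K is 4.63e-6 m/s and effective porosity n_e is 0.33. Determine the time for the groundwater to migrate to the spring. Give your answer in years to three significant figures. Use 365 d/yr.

Hydraulic gradient i = (233.86 − 224.07) / 515 = 9.79 / 515 = 0.01901
K = 4.63e-6 m/s × 86400 s/d = 0.4000 m/d
Specific discharge q = 0.4000 × 0.01901 = 0.007604 m/d
v = Ki/n = 0.4000·0.01901/0.33 = 0.02304 m/d
t = L / v = 1080 / 0.02304 = 46870 d
   = 46870 / 365 = 128 yr

128 years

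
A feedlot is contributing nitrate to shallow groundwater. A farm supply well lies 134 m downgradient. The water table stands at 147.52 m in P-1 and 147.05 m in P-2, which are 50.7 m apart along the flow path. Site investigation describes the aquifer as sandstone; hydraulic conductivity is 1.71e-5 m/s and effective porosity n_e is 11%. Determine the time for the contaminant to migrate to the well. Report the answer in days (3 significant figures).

Hydraulic gradient i = (147.52 − 147.05) / 50.7 = 0.47 / 50.7 = 0.009270
K = 1.71e-5 m/s × 86400 s/d = 1.477 m/d
q = Ki = 1.477 × 0.009270 = 0.01370 m/d
Average linear velocity = 0.01370 / 0.11 = 0.1245 m/d
t = L / v = 134 / 0.1245 = 1076 d

1080 days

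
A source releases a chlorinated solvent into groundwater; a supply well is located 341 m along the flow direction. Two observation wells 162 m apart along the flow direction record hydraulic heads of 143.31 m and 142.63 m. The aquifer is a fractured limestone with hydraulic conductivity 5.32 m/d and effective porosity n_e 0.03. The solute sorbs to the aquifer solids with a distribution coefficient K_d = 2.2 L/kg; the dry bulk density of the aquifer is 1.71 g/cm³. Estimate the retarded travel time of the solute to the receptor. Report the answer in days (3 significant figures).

Hydraulic gradient i = (143.31 − 142.63) / 162 = 0.68 / 162 = 0.004198
Darcy flux q = K·i = 5.32 × 0.004198 = 0.02233 m/d
Seepage velocity v = q / n = 0.02233 / 0.03 = 0.7444 m/d
Retardation R = 1 + ρ_b·K_d/n = 1 + 1.71×2.2/0.03 = 126.4
Contaminant velocity v_c = v/R = 0.7444/126.4 = 0.005889 m/d
t = L/v_c = 341/0.005889 = 57910 d

57900 days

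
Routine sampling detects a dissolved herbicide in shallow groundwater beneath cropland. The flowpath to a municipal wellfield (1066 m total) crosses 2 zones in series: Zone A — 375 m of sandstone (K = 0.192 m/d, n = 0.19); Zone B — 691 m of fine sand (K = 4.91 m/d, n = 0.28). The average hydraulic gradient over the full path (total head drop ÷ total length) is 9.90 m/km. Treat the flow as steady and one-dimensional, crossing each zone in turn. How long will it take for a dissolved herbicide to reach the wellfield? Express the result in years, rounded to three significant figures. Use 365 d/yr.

For zones in series the flux q is common to all zones; the equivalent conductivity is the harmonic (thickness-weighted) mean, K_eq = L_total / Σ(L_j/K_j).
Σ(L/K) = 375/0.192 + 691/4.91 = 1953 + 140.7 = 2094 d
K_eq = L_total / Σ(L/K) = 1066 / 2094 = 0.5091 m/d
q = K_eq · i = 0.5091 × 0.0099 = 0.005040 m/d (same in every zone)
Zone A: v = q/n = 0.005040/0.19 = 0.02653 m/d → t_A = 375/0.02653 = 14140 d
Zone B: v = q/n = 0.005040/0.28 = 0.01800 m/d → t_B = 691/0.01800 = 38390 d
Total t = 14140 + 38390 = 52520 d
   = 52520 / 365 = 144 yr

144 years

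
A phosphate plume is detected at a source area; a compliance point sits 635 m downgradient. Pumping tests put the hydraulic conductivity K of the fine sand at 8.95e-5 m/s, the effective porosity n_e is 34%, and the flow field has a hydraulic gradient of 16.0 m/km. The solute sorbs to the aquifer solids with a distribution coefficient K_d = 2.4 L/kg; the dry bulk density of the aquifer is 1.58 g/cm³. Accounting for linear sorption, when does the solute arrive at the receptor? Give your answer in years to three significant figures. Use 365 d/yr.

K = 8.95e-5 m/s × 86400 s/d = 7.733 m/d
Darcy flux q = K·i = 7.733 × 0.016 = 0.1237 m/d
v_s = q/n_e = 0.1237/0.34 = 0.3639 m/d
Retardation R = 1 + ρ_b·K_d/n = 1 + 1.58×2.4/0.34 = 12.15
Contaminant velocity v_c = v/R = 0.3639/12.15 = 0.02994 m/d
t = L/v_c = 635/0.02994 = 21210 d
   = 21210/365 = 58.1 yr

58.1 years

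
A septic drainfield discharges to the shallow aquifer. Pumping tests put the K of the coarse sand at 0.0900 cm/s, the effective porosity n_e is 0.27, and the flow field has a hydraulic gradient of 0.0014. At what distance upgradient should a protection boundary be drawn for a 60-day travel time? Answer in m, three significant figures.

K = 0.0900 cm/s × 864 = 77.76 m/d
q = Ki = 77.76 × 0.0014 = 0.1089 m/d
v = Ki/n = 77.76·0.0014/0.27 = 0.4032 m/d
L = v × T = 0.4032 × 60 = 24.19 m

24.2 m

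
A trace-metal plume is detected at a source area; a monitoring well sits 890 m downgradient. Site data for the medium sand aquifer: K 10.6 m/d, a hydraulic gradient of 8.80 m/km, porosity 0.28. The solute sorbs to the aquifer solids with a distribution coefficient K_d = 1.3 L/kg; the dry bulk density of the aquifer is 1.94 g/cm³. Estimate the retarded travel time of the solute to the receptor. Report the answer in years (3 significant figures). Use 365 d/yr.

q = Ki = 10.6 × 0.0088 = 0.09328 m/d
Seepage velocity v = q / n = 0.09328 / 0.28 = 0.3331 m/d
Retardation R = 1 + ρ_b·K_d/n = 1 + 1.94×1.3/0.28 = 10.01
Contaminant velocity v_c = v/R = 0.3331/10.01 = 0.03329 m/d
t = L/v_c = 890/0.03329 = 26730 d
   = 26730/365 = 73.2 yr

73.2 years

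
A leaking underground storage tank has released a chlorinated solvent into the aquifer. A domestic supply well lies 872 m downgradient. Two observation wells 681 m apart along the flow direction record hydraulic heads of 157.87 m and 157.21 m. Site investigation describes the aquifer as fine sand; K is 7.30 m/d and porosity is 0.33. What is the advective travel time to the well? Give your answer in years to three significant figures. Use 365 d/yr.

111 years

Hydraulic gradient i = (157.87 − 157.21) / 681 = 0.66 / 681 = 9.692e-4
Darcy flux q = K·i = 7.30 × 9.692e-4 = 0.007075 m/d
Seepage velocity v = q / n = 0.007075 / 0.33 = 0.02144 m/d
t = L / v = 872 / 0.02144 = 40670 d
   = 40670 / 365 = 111 yr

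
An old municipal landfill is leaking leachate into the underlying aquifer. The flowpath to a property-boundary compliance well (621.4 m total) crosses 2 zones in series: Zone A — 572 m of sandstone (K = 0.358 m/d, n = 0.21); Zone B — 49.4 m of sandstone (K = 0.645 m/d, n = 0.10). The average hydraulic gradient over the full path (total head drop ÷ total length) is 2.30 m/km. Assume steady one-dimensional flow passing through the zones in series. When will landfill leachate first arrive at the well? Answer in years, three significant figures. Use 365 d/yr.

Continuity: the same q passes through each zone, so ΔH = q·Σ(L_j/K_j) — the zones act as resistances in series.
Σ(L/K) = 572/0.358 + 49.4/0.645 = 1598 + 76.59 = 1674 d
K_eq = L_total / Σ(L/K) = 621.4 / 1674 = 0.3711 m/d
q = K_eq · i = 0.3711 × 0.0023 = 8.536e-4 m/d (same in every zone)
Zone A: v = q/n = 8.536e-4/0.21 = 0.004065 m/d → t_A = 572/0.004065 = 140700 d
Zone B: v = q/n = 8.536e-4/0.10 = 0.008536 m/d → t_B = 49.4/0.008536 = 5787 d
Total t = 140700 + 5787 = 146500 d
   = 146500 / 365 = 401 yr

401 years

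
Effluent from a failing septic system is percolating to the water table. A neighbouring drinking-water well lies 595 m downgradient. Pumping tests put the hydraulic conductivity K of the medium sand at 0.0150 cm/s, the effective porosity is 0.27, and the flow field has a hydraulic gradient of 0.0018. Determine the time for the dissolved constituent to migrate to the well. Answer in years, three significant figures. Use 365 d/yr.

18.9 years

K = 0.0150 cm/s × 864 = 12.96 m/d
q = Ki = 12.96 × 0.0018 = 0.02333 m/d
Average linear velocity = 0.02333 / 0.27 = 0.08640 m/d
t = L / v = 595 / 0.08640 = 6887 d
   = 6887 / 365 = 18.9 yr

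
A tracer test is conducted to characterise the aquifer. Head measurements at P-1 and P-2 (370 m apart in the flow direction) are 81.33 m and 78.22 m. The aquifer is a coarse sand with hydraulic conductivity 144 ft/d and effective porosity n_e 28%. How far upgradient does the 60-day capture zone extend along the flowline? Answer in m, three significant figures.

Hydraulic gradient i = (81.33 − 78.22) / 370 = 3.11 / 370 = 0.008405
K = 144 ft/d × 0.3048 = 43.89 m/d
Specific discharge q = 43.89 × 0.008405 = 0.3689 m/d
v_s = q/n_e = 0.3689/0.28 = 1.318 m/d
L = v × T = 1.318 × 60 = 79.05 m

79.1 m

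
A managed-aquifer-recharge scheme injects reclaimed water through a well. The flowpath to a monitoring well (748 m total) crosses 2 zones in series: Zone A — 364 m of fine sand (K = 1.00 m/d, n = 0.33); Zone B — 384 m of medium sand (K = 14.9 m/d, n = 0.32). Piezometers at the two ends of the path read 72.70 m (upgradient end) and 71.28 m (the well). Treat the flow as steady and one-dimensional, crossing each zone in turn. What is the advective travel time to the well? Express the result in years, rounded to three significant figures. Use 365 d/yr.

183 years

Total head drop ΔH = 72.70 − 71.28 = 1.42 m
Steady 1-D flow in series ⇒ the Darcy flux q is identical in every zone and the zone head losses add (resistances L/K in series).
Σ(L/K) = 364/1.00 + 384/14.9 = 364.0 + 25.77 = 389.8 d
q = ΔH / Σ(L/K) = 1.42 / 389.8 = 0.003643 m/d (same in every zone)
Zone A: v = q/n = 0.003643/0.33 = 0.01104 m/d → t_A = 364/0.01104 = 32970 d
Zone B: v = q/n = 0.003643/0.32 = 0.01138 m/d → t_B = 384/0.01138 = 33730 d
Total t = 32970 + 33730 = 66700 d
   = 66700 / 365 = 183 yr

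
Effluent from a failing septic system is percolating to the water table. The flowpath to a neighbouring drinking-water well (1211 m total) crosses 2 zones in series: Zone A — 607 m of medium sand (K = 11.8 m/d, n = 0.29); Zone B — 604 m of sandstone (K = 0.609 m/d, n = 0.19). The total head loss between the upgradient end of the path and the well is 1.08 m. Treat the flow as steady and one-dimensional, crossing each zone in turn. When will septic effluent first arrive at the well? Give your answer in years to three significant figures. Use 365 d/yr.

Continuity: the same q passes through each zone, so ΔH = q·Σ(L_j/K_j) — the zones act as resistances in series.
Σ(L/K) = 607/11.8 + 604/0.609 = 51.44 + 991.8 = 1043 d
q = ΔH / Σ(L/K) = 1.08 / 1043 = 0.001035 m/d (same in every zone)
Zone A: v = q/n = 0.001035/0.29 = 0.003570 m/d → t_A = 607/0.003570 = 170000 d
Zone B: v = q/n = 0.001035/0.19 = 0.005449 m/d → t_B = 604/0.005449 = 110900 d
Total t = 170000 + 110900 = 280900 d
   = 280900 / 365 = 770 yr

770 years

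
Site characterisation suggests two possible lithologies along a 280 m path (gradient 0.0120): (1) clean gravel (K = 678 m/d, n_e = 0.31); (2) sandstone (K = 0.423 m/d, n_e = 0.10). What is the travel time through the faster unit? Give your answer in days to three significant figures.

10.7 days

Unit 1 (clean gravel): v = 678×0.012/0.31 = 26.25 m/d, t = 280/26.25 = 10.67 d
Unit 2 (sandstone): v = 0.423×0.012/0.10 = 0.05076 m/d, t = 280/0.05076 = 5516 d
Faster unit: t = 10.7 d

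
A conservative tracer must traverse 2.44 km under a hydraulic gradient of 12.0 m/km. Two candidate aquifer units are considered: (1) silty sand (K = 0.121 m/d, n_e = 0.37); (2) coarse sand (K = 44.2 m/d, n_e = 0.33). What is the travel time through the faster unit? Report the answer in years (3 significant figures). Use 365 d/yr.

4.16 years

Unit 1 (silty sand): v = 0.121×0.012/0.37 = 0.003924 m/d, t = 2440/0.003924 = 621800 d
Unit 2 (coarse sand): v = 44.2×0.012/0.33 = 1.607 m/d, t = 2440/1.607 = 1518 d
Faster: 1518 d / 365 = 4.16 yr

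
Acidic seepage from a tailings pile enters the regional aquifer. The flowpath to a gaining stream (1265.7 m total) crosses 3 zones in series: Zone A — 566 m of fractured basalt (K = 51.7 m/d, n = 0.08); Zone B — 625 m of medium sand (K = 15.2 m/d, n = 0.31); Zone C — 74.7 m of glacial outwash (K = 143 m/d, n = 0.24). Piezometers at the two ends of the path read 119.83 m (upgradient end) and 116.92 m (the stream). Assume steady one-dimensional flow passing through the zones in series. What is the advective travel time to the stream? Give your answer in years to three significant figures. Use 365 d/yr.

Total head drop ΔH = 119.83 − 116.92 = 2.91 m
Continuity: the same q passes through each zone, so ΔH = q·Σ(L_j/K_j) — the zones act as resistances in series.
Σ(L/K) = 566/51.7 + 625/15.2 + 74.7/143 = 10.95 + 41.12 + 0.5224 = 52.59 d
q = ΔH / Σ(L/K) = 2.91 / 52.59 = 0.05534 m/d (same in every zone)
Zone A: v = q/n = 0.05534/0.08 = 0.6917 m/d → t_A = 566/0.6917 = 818.3 d
Zone B: v = q/n = 0.05534/0.31 = 0.1785 m/d → t_B = 625/0.1785 = 3501 d
Zone C: v = q/n = 0.05534/0.24 = 0.2306 m/d → t_C = 74.7/0.2306 = 324.0 d
Total t = 818.3 + 3501 + 324.0 = 4644 d
   = 4644 / 365 = 12.7 yr

12.7 years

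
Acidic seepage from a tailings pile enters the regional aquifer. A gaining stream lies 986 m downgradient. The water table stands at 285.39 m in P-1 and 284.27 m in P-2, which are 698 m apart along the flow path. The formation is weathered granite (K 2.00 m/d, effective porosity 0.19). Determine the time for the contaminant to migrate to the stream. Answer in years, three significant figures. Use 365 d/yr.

160 years

Hydraulic gradient i = (285.39 − 284.27) / 698 = 1.12 / 698 = 0.001605
q = Ki = 2.00 × 0.001605 = 0.003209 m/d
v = Ki/n = 2.00·0.001605/0.19 = 0.01689 m/d
t = L / v = 986 / 0.01689 = 58380 d
   = 58380 / 365 = 160 yr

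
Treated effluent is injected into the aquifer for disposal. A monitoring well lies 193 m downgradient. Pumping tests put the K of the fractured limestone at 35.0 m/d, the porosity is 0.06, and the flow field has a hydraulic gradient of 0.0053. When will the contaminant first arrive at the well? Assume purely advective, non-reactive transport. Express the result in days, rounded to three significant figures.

62.4 days

Darcy flux q = K·i = 35.0 × 0.0053 = 0.1855 m/d
v_s = q/n_e = 0.1855/0.06 = 3.092 m/d
t = L / v = 193 / 3.092 = 62.43 d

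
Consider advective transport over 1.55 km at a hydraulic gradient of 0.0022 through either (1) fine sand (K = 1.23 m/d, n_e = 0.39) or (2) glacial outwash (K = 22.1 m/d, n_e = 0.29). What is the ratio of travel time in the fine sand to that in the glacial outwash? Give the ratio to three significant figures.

24.2

Unit 1 (fine sand): v = 1.23×0.0022/0.39 = 0.006938 m/d, t = 1550/0.006938 = 223400 d
Unit 2 (glacial outwash): v = 22.1×0.0022/0.29 = 0.1677 m/d, t = 1550/0.1677 = 9245 d
t(fine sand) / t(glacial outwash) = 223400/9245 = 24.2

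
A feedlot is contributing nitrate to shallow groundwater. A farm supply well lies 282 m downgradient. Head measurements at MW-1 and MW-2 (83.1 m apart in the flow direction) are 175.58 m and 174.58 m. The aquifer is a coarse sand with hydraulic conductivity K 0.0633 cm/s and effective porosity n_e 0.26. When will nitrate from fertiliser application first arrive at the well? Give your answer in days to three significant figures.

Hydraulic gradient i = (175.58 − 174.58) / 83.1 = 1.00 / 83.1 = 0.01203
K = 0.0633 cm/s × 864 = 54.69 m/d
q = Ki = 54.69 × 0.01203 = 0.6581 m/d
v_s = q/n_e = 0.6581/0.26 = 2.531 m/d
t = L / v = 282 / 2.531 = 111.4 d

111 days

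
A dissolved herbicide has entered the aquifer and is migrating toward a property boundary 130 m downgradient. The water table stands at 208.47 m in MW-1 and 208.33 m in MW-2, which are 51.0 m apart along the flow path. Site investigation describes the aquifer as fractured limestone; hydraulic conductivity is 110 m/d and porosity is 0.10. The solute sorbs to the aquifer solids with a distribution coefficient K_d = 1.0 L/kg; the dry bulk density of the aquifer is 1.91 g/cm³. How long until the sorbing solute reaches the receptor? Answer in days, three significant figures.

865 days

Hydraulic gradient i = (208.47 − 208.33) / 51.0 = 0.14 / 51.0 = 0.002745
Darcy flux q = K·i = 110 × 0.002745 = 0.3020 m/d
Average linear velocity = 0.3020 / 0.10 = 3.020 m/d
Retardation R = 1 + ρ_b·K_d/n = 1 + 1.91×1.0/0.10 = 20.10
Contaminant velocity v_c = v/R = 3.020/20.10 = 0.1502 m/d
t = L/v_c = 130/0.1502 = 865.3 d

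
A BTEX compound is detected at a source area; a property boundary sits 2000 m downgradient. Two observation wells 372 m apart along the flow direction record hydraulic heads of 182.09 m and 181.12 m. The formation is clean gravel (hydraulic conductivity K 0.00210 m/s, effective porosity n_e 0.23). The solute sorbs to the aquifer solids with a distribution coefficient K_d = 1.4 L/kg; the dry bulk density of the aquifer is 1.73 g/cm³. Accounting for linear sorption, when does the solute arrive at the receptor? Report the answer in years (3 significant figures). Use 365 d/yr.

30.7 years

Hydraulic gradient i = (182.09 − 181.12) / 372 = 0.97 / 372 = 0.002608
K = 0.00210 m/s × 86400 s/d = 181.4 m/d
q = Ki = 181.4 × 0.002608 = 0.4731 m/d
Seepage velocity v = q / n = 0.4731 / 0.23 = 2.057 m/d
Retardation R = 1 + ρ_b·K_d/n = 1 + 1.73×1.4/0.23 = 11.53
Contaminant velocity v_c = v/R = 2.057/11.53 = 0.1784 m/d
t = L/v_c = 2000/0.1784 = 11210 d
   = 11210/365 = 30.7 yr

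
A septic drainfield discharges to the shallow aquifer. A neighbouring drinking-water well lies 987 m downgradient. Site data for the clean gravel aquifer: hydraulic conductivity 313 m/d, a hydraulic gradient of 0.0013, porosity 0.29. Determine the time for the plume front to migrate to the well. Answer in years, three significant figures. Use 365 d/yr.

Darcy flux q = K·i = 313 × 0.0013 = 0.4069 m/d
v_s = q/n_e = 0.4069/0.29 = 1.403 m/d
t = L / v = 987 / 1.403 = 703.4 d
   = 703.4 / 365 = 1.93 yr

1.93 years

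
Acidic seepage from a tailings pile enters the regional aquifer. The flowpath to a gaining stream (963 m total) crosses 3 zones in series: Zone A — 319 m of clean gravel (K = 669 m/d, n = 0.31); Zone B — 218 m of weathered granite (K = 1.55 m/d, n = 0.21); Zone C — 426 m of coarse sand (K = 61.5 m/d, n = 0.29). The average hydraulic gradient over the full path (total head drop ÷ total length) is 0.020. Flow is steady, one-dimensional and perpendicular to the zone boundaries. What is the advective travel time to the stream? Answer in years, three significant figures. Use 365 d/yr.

5.65 years

For zones in series the flux q is common to all zones; the equivalent conductivity is the harmonic (thickness-weighted) mean, K_eq = L_total / Σ(L_j/K_j).
Σ(L/K) = 319/669 + 218/1.55 + 426/61.5 = 0.4768 + 140.6 + 6.927 = 148.0 d
K_eq = L_total / Σ(L/K) = 963 / 148.0 = 6.505 m/d
q = K_eq · i = 6.505 × 0.020 = 0.1301 m/d (same in every zone)
Zone A: v = q/n = 0.1301/0.31 = 0.4197 m/d → t_A = 319/0.4197 = 760.2 d
Zone B: v = q/n = 0.1301/0.21 = 0.6195 m/d → t_B = 218/0.6195 = 351.9 d
Zone C: v = q/n = 0.1301/0.29 = 0.4486 m/d → t_C = 426/0.4486 = 949.6 d
Total t = 760.2 + 351.9 + 949.6 = 2062 d
   = 2062 / 365 = 5.65 yr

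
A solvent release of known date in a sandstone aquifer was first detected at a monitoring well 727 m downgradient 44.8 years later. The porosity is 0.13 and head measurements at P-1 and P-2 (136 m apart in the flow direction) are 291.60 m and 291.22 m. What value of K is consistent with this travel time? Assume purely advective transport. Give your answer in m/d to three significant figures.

2.07 m/d

Hydraulic gradient i = (291.60 − 291.22) / 136 = 0.38 / 136 = 0.002794
t = 44.8 years = 16350 d
v = L / t = 727 / 16350 = 0.04446 m/d
K = v · n / i = 0.04446 × 0.13 / 0.002794 = 2.07 m/d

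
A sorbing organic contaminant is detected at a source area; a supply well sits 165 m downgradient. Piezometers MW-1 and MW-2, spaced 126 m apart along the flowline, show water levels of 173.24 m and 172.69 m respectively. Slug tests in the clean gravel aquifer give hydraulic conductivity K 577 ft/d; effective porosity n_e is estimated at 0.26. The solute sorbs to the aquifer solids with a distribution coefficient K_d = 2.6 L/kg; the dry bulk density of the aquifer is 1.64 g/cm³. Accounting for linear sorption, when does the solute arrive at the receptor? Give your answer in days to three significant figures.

Hydraulic gradient i = (173.24 − 172.69) / 126 = 0.55 / 126 = 0.004365
K = 577 ft/d × 0.3048 = 175.9 m/d
q = Ki = 175.9 × 0.004365 = 0.7677 m/d
v = Ki/n = 175.9·0.004365/0.26 = 2.953 m/d
Retardation R = 1 + ρ_b·K_d/n = 1 + 1.64×2.6/0.26 = 17.40
Contaminant velocity v_c = v/R = 2.953/17.40 = 0.1697 m/d
t = L/v_c = 165/0.1697 = 972.4 d

972 days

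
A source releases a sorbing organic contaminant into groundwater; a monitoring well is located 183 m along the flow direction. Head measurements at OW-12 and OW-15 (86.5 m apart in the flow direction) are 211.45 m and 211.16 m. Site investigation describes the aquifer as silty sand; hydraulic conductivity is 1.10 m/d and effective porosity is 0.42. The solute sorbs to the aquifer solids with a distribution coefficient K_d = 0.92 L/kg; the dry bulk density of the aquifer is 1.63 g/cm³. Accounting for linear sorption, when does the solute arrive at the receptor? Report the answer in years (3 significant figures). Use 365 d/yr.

261 years

Hydraulic gradient i = (211.45 − 211.16) / 86.5 = 0.29 / 86.5 = 0.003353
q = Ki = 1.10 × 0.003353 = 0.003688 m/d
Seepage velocity v = q / n = 0.003688 / 0.42 = 0.008781 m/d
Retardation R = 1 + ρ_b·K_d/n = 1 + 1.63×0.92/0.42 = 4.570
Contaminant velocity v_c = v/R = 0.008781/4.570 = 0.001921 m/d
t = L/v_c = 183/0.001921 = 95250 d
   = 95250/365 = 261 yr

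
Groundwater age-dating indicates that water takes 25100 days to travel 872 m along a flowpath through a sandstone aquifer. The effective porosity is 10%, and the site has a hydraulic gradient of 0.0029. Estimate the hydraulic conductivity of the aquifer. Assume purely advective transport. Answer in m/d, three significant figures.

1.20 m/d

v = L / t = 872 / 25100 = 0.03474 m/d
K = v · n / i = 0.03474 × 0.10 / 0.0029 = 1.20 m/d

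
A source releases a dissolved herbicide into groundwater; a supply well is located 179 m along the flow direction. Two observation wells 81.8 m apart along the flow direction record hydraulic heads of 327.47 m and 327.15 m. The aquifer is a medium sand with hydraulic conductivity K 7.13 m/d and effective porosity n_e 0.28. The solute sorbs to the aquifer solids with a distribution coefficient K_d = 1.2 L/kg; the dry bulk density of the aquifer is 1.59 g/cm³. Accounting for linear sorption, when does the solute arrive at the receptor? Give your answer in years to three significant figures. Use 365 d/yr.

38.5 years

Hydraulic gradient i = (327.47 − 327.15) / 81.8 = 0.32 / 81.8 = 0.003912
Darcy flux q = K·i = 7.13 × 0.003912 = 0.02789 m/d
v_s = q/n_e = 0.02789/0.28 = 0.09962 m/d
Retardation R = 1 + ρ_b·K_d/n = 1 + 1.59×1.2/0.28 = 7.814
Contaminant velocity v_c = v/R = 0.09962/7.814 = 0.01275 m/d
t = L/v_c = 179/0.01275 = 14040 d
   = 14040/365 = 38.5 yr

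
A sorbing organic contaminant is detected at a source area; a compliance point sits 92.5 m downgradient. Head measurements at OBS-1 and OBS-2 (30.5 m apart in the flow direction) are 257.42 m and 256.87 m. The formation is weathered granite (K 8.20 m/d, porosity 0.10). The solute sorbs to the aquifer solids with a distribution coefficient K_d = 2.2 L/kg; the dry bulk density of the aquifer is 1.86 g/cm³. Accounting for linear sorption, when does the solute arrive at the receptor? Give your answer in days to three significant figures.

Hydraulic gradient i = (257.42 − 256.87) / 30.5 = 0.55 / 30.5 = 0.01803
Specific discharge q = 8.20 × 0.01803 = 0.1479 m/d
v_s = q/n_e = 0.1479/0.10 = 1.479 m/d
Retardation R = 1 + ρ_b·K_d/n = 1 + 1.86×2.2/0.10 = 41.92
Contaminant velocity v_c = v/R = 1.479/41.92 = 0.03527 m/d
t = L/v_c = 92.5/0.03527 = 2622 d

2620 days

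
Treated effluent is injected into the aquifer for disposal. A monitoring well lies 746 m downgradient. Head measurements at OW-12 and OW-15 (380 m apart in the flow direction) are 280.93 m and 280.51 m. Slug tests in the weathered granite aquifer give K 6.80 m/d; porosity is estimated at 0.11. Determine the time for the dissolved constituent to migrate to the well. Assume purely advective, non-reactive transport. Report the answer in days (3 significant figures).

10900 days

Hydraulic gradient i = (280.93 − 280.51) / 380 = 0.42 / 380 = 0.001105
Specific discharge q = 6.80 × 0.001105 = 0.007516 m/d
v_s = q/n_e = 0.007516/0.11 = 0.06833 m/d
t = L / v = 746 / 0.06833 = 10920 d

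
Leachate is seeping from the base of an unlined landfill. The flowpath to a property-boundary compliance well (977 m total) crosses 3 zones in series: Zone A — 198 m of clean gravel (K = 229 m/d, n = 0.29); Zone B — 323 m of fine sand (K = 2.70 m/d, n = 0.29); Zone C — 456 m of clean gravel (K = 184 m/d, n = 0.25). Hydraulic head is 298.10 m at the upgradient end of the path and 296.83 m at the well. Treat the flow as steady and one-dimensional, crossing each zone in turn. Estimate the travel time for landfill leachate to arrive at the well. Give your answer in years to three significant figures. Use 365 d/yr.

70.3 years

Total head drop ΔH = 298.10 − 296.83 = 1.27 m
Continuity: the same q passes through each zone, so ΔH = q·Σ(L_j/K_j) — the zones act as resistances in series.
Σ(L/K) = 198/229 + 323/2.70 + 456/184 = 0.8646 + 119.6 + 2.478 = 123.0 d
q = ΔH / Σ(L/K) = 1.27 / 123.0 = 0.01033 m/d (same in every zone)
Zone A: v = q/n = 0.01033/0.29 = 0.03561 m/d → t_A = 198/0.03561 = 5560 d
Zone B: v = q/n = 0.01033/0.29 = 0.03561 m/d → t_B = 323/0.03561 = 9070 d
Zone C: v = q/n = 0.01033/0.25 = 0.04131 m/d → t_C = 456/0.04131 = 11040 d
Total t = 5560 + 9070 + 11040 = 25670 d
   = 25670 / 365 = 70.3 yr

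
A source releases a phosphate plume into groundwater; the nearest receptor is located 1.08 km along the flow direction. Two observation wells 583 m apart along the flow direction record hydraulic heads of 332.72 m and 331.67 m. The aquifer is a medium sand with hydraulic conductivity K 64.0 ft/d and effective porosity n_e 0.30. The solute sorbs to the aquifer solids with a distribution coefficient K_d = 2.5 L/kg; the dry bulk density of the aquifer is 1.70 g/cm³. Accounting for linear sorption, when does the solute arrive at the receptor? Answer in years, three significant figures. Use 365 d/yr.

383 years

Hydraulic gradient i = (332.72 − 331.67) / 583 = 1.05 / 583 = 0.001801
K = 64.0 ft/d × 0.3048 = 19.51 m/d
Darcy flux q = K·i = 19.51 × 0.001801 = 0.03513 m/d
v_s = q/n_e = 0.03513/0.30 = 0.1171 m/d
Retardation R = 1 + ρ_b·K_d/n = 1 + 1.70×2.5/0.30 = 15.17
Contaminant velocity v_c = v/R = 0.1171/15.17 = 0.007722 m/d
L = 1.08 km = 1080 m
t = L/v_c = 1080/0.007722 = 139900 d
   = 139900/365 = 383 yr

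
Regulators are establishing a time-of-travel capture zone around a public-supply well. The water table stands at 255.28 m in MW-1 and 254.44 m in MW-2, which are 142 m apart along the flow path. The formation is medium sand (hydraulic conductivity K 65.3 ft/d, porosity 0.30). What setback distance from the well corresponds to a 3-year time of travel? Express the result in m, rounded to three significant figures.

430 m

Hydraulic gradient i = (255.28 − 254.44) / 142 = 0.84 / 142 = 0.005915
K = 65.3 ft/d × 0.3048 = 19.90 m/d
q = Ki = 19.90 × 0.005915 = 0.1177 m/d
v = Ki/n = 19.90·0.005915/0.30 = 0.3925 m/d
T = 3 yr × 365 = 1095 d
L = v × T = 0.3925 × 1095 = 429.7 m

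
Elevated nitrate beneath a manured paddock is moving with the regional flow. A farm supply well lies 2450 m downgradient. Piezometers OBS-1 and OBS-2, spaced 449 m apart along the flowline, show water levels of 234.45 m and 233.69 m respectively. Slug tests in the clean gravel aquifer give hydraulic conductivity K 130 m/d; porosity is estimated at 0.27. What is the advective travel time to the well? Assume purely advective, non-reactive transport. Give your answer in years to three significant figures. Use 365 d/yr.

8.24 years

Hydraulic gradient i = (234.45 − 233.69) / 449 = 0.76 / 449 = 0.001693
Specific discharge q = 130 × 0.001693 = 0.2200 m/d
v_s = q/n_e = 0.2200/0.27 = 0.8150 m/d
t = L / v = 2450 / 0.8150 = 3006 d
   = 3006 / 365 = 8.24 yr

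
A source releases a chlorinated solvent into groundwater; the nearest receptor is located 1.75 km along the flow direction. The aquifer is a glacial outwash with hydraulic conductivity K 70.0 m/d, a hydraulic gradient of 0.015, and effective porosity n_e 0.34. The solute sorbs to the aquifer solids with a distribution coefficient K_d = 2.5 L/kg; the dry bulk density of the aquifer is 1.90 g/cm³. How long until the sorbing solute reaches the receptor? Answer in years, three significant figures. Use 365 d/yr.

Darcy flux q = K·i = 70.0 × 0.015 = 1.050 m/d
Seepage velocity v = q / n = 1.050 / 0.34 = 3.088 m/d
Retardation R = 1 + ρ_b·K_d/n = 1 + 1.90×2.5/0.34 = 14.97
Contaminant velocity v_c = v/R = 3.088/14.97 = 0.2063 m/d
L = 1.75 km = 1750 m
t = L/v_c = 1750/0.2063 = 8483 d
   = 8483/365 = 23.2 yr

23.2 years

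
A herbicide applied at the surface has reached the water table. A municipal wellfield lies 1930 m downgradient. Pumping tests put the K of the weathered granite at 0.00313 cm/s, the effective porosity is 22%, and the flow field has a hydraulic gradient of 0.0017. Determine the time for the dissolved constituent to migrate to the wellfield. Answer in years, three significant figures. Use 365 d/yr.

K = 0.00313 cm/s × 864 = 2.704 m/d
Specific discharge q = 2.704 × 0.0017 = 0.004597 m/d
Average linear velocity = 0.004597 / 0.22 = 0.02090 m/d
t = L / v = 1930 / 0.02090 = 92360 d
   = 92360 / 365 = 253 yr

253 years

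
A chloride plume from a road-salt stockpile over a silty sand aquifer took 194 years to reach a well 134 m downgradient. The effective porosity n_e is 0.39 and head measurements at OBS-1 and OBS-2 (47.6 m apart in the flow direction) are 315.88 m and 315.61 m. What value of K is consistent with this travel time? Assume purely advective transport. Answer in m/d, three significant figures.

0.130 m/d

Hydraulic gradient i = (315.88 − 315.61) / 47.6 = 0.27 / 47.6 = 0.005672
t = 194 years = 70810 d
v = L / t = 134 / 70810 = 0.001892 m/d
K = v · n / i = 0.001892 × 0.39 / 0.005672 = 0.130 m/d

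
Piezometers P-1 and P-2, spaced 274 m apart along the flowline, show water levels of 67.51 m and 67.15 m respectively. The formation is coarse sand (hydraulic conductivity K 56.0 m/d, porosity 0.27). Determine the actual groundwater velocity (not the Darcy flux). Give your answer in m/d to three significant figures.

0.273 m/d

Hydraulic gradient i = (67.51 − 67.15) / 274 = 0.36 / 274 = 0.001314
Specific discharge q = 56.0 × 0.001314 = 0.07358 m/d
v = Ki/n = 56.0·0.001314/0.27 = 0.2725 m/d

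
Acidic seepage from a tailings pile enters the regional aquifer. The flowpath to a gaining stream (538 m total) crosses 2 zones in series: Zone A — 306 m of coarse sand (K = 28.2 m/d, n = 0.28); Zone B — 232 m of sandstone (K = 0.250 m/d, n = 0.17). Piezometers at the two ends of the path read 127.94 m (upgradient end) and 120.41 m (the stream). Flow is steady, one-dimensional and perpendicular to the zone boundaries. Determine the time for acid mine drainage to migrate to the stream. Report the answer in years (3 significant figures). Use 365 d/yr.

42.7 years

Total head drop ΔH = 127.94 − 120.41 = 7.53 m
Continuity: the same q passes through each zone, so ΔH = q·Σ(L_j/K_j) — the zones act as resistances in series.
Σ(L/K) = 306/28.2 + 232/0.250 = 10.85 + 928.0 = 938.9 d
q = ΔH / Σ(L/K) = 7.53 / 938.9 = 0.008020 m/d (same in every zone)
Zone A: v = q/n = 0.008020/0.28 = 0.02864 m/d → t_A = 306/0.02864 = 10680 d
Zone B: v = q/n = 0.008020/0.17 = 0.04718 m/d → t_B = 232/0.04718 = 4917 d
Total t = 10680 + 4917 = 15600 d
   = 15600 / 365 = 42.7 yr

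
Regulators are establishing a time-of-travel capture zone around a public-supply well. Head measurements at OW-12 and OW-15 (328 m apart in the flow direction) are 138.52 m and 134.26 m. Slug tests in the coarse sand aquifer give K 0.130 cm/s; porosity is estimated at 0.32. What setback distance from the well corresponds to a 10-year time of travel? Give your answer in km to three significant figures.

16.6 km

Hydraulic gradient i = (138.52 − 134.26) / 328 = 4.26 / 328 = 0.01299
K = 0.130 cm/s × 864 = 112.3 m/d
Darcy flux q = K·i = 112.3 × 0.01299 = 1.459 m/d
v_s = q/n_e = 1.459/0.32 = 4.559 m/d
T = 10 yr × 365 = 3650 d
L = v × T = 4.559 × 3650 = 16640 m
   = 16.6 km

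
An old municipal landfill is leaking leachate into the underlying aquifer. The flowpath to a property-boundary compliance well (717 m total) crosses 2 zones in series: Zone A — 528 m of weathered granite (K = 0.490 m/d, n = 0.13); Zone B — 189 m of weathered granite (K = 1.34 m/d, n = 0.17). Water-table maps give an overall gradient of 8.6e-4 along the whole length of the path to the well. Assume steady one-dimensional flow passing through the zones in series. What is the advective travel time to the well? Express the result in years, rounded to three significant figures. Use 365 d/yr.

Continuity: the same q passes through each zone, so ΔH = q·Σ(L_j/K_j) — the zones act as resistances in series.
Σ(L/K) = 528/0.490 + 189/1.34 = 1078 + 141.0 = 1219 d
K_eq = L_total / Σ(L/K) = 717 / 1219 = 0.5884 m/d
q = K_eq · i = 0.5884 × 8.6e-4 = 5.060e-4 m/d (same in every zone)
Zone A: v = q/n = 5.060e-4/0.13 = 0.003892 m/d → t_A = 528/0.003892 = 135600 d
Zone B: v = q/n = 5.060e-4/0.17 = 0.002977 m/d → t_B = 189/0.002977 = 63500 d
Total t = 135600 + 63500 = 199100 d
   = 199100 / 365 = 546 yr

546 years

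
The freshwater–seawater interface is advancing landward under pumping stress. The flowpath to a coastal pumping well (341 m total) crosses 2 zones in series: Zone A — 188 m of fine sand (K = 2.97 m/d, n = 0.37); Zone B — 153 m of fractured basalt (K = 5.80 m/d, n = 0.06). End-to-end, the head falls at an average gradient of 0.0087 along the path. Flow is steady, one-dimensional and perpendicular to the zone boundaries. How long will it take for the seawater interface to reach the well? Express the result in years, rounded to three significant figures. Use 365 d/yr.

6.52 years

Steady 1-D flow in series ⇒ the Darcy flux q is identical in every zone and the zone head losses add (resistances L/K in series).
Σ(L/K) = 188/2.97 + 153/5.80 = 63.30 + 26.38 = 89.68 d
K_eq = L_total / Σ(L/K) = 341 / 89.68 = 3.802 m/d
q = K_eq · i = 3.802 × 0.0087 = 0.03308 m/d (same in every zone)
Zone A: v = q/n = 0.03308/0.37 = 0.08941 m/d → t_A = 188/0.08941 = 2103 d
Zone B: v = q/n = 0.03308/0.06 = 0.5514 m/d → t_B = 153/0.5514 = 277.5 d
Total t = 2103 + 277.5 = 2380 d
   = 2380 / 365 = 6.52 yr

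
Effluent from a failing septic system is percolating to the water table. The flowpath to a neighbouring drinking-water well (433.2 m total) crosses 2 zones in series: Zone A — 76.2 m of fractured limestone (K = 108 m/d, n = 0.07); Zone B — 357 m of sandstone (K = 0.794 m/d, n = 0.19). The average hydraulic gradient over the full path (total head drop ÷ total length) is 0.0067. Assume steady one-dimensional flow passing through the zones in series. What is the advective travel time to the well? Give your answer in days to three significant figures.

For zones in series the flux q is common to all zones; the equivalent conductivity is the harmonic (thickness-weighted) mean, K_eq = L_total / Σ(L_j/K_j).
Σ(L/K) = 76.2/108 + 357/0.794 = 0.7056 + 449.6 = 450.3 d
K_eq = L_total / Σ(L/K) = 433.2 / 450.3 = 0.9620 m/d
q = K_eq · i = 0.9620 × 0.0067 = 0.006445 m/d (same in every zone)
Zone A: v = q/n = 0.006445/0.07 = 0.09207 m/d → t_A = 76.2/0.09207 = 827.6 d
Zone B: v = q/n = 0.006445/0.19 = 0.03392 m/d → t_B = 357/0.03392 = 10520 d
Total t = 827.6 + 10520 = 11350 d

11400 days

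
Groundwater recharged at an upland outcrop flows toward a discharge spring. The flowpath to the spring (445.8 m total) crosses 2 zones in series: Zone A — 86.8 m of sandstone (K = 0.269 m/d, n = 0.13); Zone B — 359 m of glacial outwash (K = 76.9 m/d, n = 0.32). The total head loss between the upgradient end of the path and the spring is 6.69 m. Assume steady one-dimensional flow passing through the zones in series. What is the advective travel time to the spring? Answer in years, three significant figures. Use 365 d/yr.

16.9 years

Continuity: the same q passes through each zone, so ΔH = q·Σ(L_j/K_j) — the zones act as resistances in series.
Σ(L/K) = 86.8/0.269 + 359/76.9 = 322.7 + 4.668 = 327.3 d
q = ΔH / Σ(L/K) = 6.69 / 327.3 = 0.02044 m/d (same in every zone)
Zone A: v = q/n = 0.02044/0.13 = 0.1572 m/d → t_A = 86.8/0.1572 = 552.1 d
Zone B: v = q/n = 0.02044/0.32 = 0.06387 m/d → t_B = 359/0.06387 = 5621 d
Total t = 552.1 + 5621 = 6173 d
   = 6173 / 365 = 16.9 yr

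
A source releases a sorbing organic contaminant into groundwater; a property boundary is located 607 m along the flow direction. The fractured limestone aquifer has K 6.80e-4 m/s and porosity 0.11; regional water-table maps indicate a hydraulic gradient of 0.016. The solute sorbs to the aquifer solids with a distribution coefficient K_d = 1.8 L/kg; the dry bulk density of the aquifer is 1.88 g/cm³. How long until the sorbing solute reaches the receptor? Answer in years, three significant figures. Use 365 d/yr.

6.18 years

K = 6.80e-4 m/s × 86400 s/d = 58.75 m/d
Specific discharge q = 58.75 × 0.016 = 0.9400 m/d
v = Ki/n = 58.75·0.016/0.11 = 8.546 m/d
Retardation R = 1 + ρ_b·K_d/n = 1 + 1.88×1.8/0.11 = 31.76
Contaminant velocity v_c = v/R = 8.546/31.76 = 0.2690 m/d
t = L/v_c = 607/0.2690 = 2256 d
   = 2256/365 = 6.18 yr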